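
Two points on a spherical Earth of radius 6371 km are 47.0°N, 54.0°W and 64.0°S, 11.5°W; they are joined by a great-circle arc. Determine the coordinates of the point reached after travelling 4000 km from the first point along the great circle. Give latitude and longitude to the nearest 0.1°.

≈ 12.3°N, 42.6°W

The haversine formula gives a central angle δ ≈ 2.023 rad (115.9°) between the endpoints. The total great-circle distance is δ·R ≈ 2.023 × 6371 ≈ 12888 km, so the target fraction is f = 4000/12888 ≈ 0.310.
Interpolate at f ≈ 0.310 with slerp weights a = sin((1−f)δ)/sin δ ≈ 1.095, b = sin(fδ)/sin δ ≈ 0.653.
p = a·p₁ + b·p₂ ≈ (0.719, -0.661, 0.214); φ = arcsin(p_z) ≈ 12.33°, λ = atan2(p_y, p_x) ≈ -42.58°.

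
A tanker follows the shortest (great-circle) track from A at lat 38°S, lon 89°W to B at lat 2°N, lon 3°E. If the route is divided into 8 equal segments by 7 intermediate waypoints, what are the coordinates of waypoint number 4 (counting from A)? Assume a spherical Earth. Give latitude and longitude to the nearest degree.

Convert each endpoint to a unit vector on the sphere (x = cos φ cos λ, y = cos φ sin λ, z = sin φ).
The central angle between the endpoints is δ = arccos(p₁·p₂) ≈ 1.620 rad (92.8°).
Interpolate at f = 4/8 with slerp weights a = sin((1−f)δ)/sin δ ≈ 0.725, b = sin(fδ)/sin δ ≈ 0.725.
p = a·p₁ + b·p₂ ≈ (0.734, -0.533, -0.421); φ = arcsin(p_z) ≈ -24.90°, λ = atan2(p_y, p_x) ≈ -36.02°.

≈ lat 25°S, lon 36°W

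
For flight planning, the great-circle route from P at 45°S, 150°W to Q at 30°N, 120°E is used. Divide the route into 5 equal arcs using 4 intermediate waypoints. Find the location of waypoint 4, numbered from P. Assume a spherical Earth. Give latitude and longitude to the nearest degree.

≈ 14°N, 137°E

The haversine formula gives a central angle δ ≈ 1.932 rad (110.7°) between the endpoints.
Interpolate at f = 4/5 with slerp weights a = sin((1−f)δ)/sin δ ≈ 0.403, b = sin(fδ)/sin δ ≈ 1.069.
p = a·p₁ + b·p₂ ≈ (-0.709, 0.659, 0.249); φ = arcsin(p_z) ≈ 14.45°, λ = atan2(p_y, p_x) ≈ 137.11°.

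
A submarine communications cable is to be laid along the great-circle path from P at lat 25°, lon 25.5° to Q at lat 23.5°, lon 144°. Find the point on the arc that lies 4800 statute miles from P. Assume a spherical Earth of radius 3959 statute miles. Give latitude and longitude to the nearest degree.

Write both endpoints as unit vectors p₁, p₂ with components (cos φ cos λ, cos φ sin λ, sin φ).
The central angle between the endpoints is δ = arccos(p₁·p₂) ≈ 1.801 rad (103.2°). The total great-circle distance is δ·R ≈ 1.801 × 3959 ≈ 7130 mi, so the target fraction is f = 4800/7130 ≈ 0.673.
Interpolate at f ≈ 0.673 with slerp weights a = sin((1−f)δ)/sin δ ≈ 0.570, b = sin(fδ)/sin δ ≈ 0.962.
p = a·p₁ + b·p₂ ≈ (-0.247, 0.741, 0.624); φ = arcsin(p_z) ≈ 38.64°, λ = atan2(p_y, p_x) ≈ 108.45°.

≈ lat 39°, lon 108°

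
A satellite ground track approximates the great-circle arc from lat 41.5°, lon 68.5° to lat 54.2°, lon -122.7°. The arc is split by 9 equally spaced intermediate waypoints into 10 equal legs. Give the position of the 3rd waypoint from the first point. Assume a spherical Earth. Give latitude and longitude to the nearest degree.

The haversine formula gives a central angle δ ≈ 1.463 rad (83.8°) between the endpoints.
Interpolate at f = 3/10 with slerp weights a = sin((1−f)δ)/sin δ ≈ 0.859, b = sin(fδ)/sin δ ≈ 0.427.
p = a·p₁ + b·p₂ ≈ (0.101, 0.388, 0.916); φ = arcsin(p_z) ≈ 66.35°, λ = atan2(p_y, p_x) ≈ 75.45°.

≈ lat 66°, lon 75°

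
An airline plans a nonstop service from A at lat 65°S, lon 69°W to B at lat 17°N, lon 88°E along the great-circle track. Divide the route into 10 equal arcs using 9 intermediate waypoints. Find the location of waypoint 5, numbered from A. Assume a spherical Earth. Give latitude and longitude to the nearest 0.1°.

≈ lat 46.1°S, lon 71.8°E

The haversine formula gives a central angle δ ≈ 2.261 rad (129.6°) between the endpoints.
Interpolate at f = 5/10 with slerp weights a = sin((1−f)δ)/sin δ ≈ 1.174, b = sin(fδ)/sin δ ≈ 1.174.
p = a·p₁ + b·p₂ ≈ (0.217, 0.659, -0.721); φ = arcsin(p_z) ≈ -46.10°, λ = atan2(p_y, p_x) ≈ 71.77°.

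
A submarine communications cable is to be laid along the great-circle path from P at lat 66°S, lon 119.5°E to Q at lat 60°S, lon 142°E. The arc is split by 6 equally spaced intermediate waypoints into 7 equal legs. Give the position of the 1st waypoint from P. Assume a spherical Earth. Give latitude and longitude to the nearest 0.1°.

≈ lat 65.4°S, lon 123.3°E

From cos δ = sin φ₁ sin φ₂ + cos φ₁ cos φ₂ cos Δλ, the central angle is δ ≈ 0.205 rad (11.8°).
Interpolate at f = 1/7 with slerp weights a = sin((1−f)δ)/sin δ ≈ 0.859, b = sin(fδ)/sin δ ≈ 0.144.
p = a·p₁ + b·p₂ ≈ (-0.229, 0.348, -0.909); φ = arcsin(p_z) ≈ -65.38°, λ = atan2(p_y, p_x) ≈ 123.29°.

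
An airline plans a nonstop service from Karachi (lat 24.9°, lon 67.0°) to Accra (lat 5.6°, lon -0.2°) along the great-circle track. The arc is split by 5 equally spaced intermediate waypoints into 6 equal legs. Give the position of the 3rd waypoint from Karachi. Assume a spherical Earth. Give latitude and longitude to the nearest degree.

Write both endpoints as unit vectors p₁, p₂ with components (cos φ cos λ, cos φ sin λ, sin φ).
The central angle between the endpoints is δ = arccos(p₁·p₂) ≈ 1.169 rad (67.0°).
Interpolate at f = 3/6 with slerp weights a = sin((1−f)δ)/sin δ ≈ 0.600, b = sin(fδ)/sin δ ≈ 0.600.
p = a·p₁ + b·p₂ ≈ (0.809, 0.499, 0.311); φ = arcsin(p_z) ≈ 18.12°, λ = atan2(p_y, p_x) ≈ 31.64°.

≈ lat 18°, lon 32°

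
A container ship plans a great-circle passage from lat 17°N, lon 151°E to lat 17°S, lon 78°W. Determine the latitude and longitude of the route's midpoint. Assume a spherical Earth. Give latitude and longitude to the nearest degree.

Convert each endpoint to a unit vector on the sphere (x = cos φ cos λ, y = cos φ sin λ, z = sin φ).
The central angle between the endpoints is δ = arccos(p₁·p₂) ≈ 2.326 rad (133.3°).
Interpolate at f = 1/2 with slerp weights a = sin((1−f)δ)/sin δ ≈ 1.261, b = sin(fδ)/sin δ ≈ 1.261.
p = a·p₁ + b·p₂ ≈ (-0.804, -0.595, 0.000); φ = arcsin(p_z) ≈ 0.00°, λ = atan2(p_y, p_x) ≈ -143.50°.

≈ lat 0°N, lon 144°W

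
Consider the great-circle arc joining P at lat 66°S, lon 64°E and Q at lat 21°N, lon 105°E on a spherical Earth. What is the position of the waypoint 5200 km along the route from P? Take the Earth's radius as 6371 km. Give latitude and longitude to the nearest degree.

≈ lat 23°S, lon 93°E

The haversine formula gives a central angle δ ≈ 1.612 rad (92.3°) between the endpoints. The total great-circle distance is δ·R ≈ 1.612 × 6371 ≈ 10268 km, so the target fraction is f = 5200/10268 ≈ 0.506.
Interpolate at f ≈ 0.506 with slerp weights a = sin((1−f)δ)/sin δ ≈ 0.715, b = sin(fδ)/sin δ ≈ 0.729.
p = a·p₁ + b·p₂ ≈ (-0.049, 0.919, -0.392); φ = arcsin(p_z) ≈ -23.06°, λ = atan2(p_y, p_x) ≈ 93.04°.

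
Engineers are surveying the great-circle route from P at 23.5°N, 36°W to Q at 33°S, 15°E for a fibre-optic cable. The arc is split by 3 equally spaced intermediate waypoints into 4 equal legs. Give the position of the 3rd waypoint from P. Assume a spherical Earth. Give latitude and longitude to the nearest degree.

≈ 20°S, 0°E

Convert each endpoint to a unit vector on the sphere (x = cos φ cos λ, y = cos φ sin λ, z = sin φ).
The central angle between the endpoints is δ = arccos(p₁·p₂) ≈ 1.301 rad (74.5°).
Interpolate at f = 3/4 with slerp weights a = sin((1−f)δ)/sin δ ≈ 0.331, b = sin(fδ)/sin δ ≈ 0.859.
p = a·p₁ + b·p₂ ≈ (0.942, 0.008, -0.336); φ = arcsin(p_z) ≈ -19.62°, λ = atan2(p_y, p_x) ≈ 0.47°.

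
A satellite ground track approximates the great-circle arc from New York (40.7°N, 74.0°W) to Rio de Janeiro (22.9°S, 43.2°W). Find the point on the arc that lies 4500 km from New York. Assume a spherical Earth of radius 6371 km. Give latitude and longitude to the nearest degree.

The haversine formula gives a central angle δ ≈ 1.217 rad (69.7°) between the endpoints. The total great-circle distance is δ·R ≈ 1.217 × 6371 ≈ 7756 km, so the target fraction is f = 4500/7756 ≈ 0.580.
Interpolate at f ≈ 0.580 with slerp weights a = sin((1−f)δ)/sin δ ≈ 0.521, b = sin(fδ)/sin δ ≈ 0.692.
p = a·p₁ + b·p₂ ≈ (0.573, -0.816, 0.071); φ = arcsin(p_z) ≈ 4.06°, λ = atan2(p_y, p_x) ≈ -54.90°.

≈ (4°N, 55°W)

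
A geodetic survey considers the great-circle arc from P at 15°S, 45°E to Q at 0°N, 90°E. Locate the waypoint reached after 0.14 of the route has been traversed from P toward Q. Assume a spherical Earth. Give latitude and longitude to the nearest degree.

The haversine formula gives a central angle δ ≈ 0.819 rad (46.9°) between the endpoints.
Interpolate at f = 0.14 with slerp weights a = sin((1−f)δ)/sin δ ≈ 0.886, b = sin(fδ)/sin δ ≈ 0.157.
p = a·p₁ + b·p₂ ≈ (0.605, 0.762, -0.229); φ = arcsin(p_z) ≈ -13.26°, λ = atan2(p_y, p_x) ≈ 51.53°.

≈ 13°S, 52°E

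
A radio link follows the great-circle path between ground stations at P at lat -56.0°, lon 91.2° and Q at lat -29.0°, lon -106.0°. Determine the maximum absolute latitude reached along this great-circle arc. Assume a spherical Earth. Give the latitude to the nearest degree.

The great circle lies in the plane with unit normal n̂ = (p₁ × p₂)/|p₁ × p₂|.
Here n̂_z ≈ +0.145; the vertex latitude is φ_max = arccos|n̂_z| ≈ 81.7°.

≈ -82°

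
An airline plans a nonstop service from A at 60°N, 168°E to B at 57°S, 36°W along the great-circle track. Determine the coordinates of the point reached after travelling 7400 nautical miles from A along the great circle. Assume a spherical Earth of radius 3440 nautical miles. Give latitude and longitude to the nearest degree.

≈ 27°S, 82°W

From cos δ = sin φ₁ sin φ₂ + cos φ₁ cos φ₂ cos Δλ, the central angle is δ ≈ 2.918 rad (167.2°). The total great-circle distance is δ·R ≈ 2.918 × 3440 ≈ 10038 nmi, so the target fraction is f = 7400/10038 ≈ 0.737.
Interpolate at f ≈ 0.737 with slerp weights a = sin((1−f)δ)/sin δ ≈ 3.128, b = sin(fδ)/sin δ ≈ 3.770.
p = a·p₁ + b·p₂ ≈ (0.131, -0.882, -0.453); φ = arcsin(p_z) ≈ -26.94°, λ = atan2(p_y, p_x) ≈ -81.52°.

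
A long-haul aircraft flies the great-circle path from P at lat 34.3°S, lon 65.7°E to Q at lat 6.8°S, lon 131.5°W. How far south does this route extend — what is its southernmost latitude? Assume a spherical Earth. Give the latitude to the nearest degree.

≈ 70°S

The great circle lies in the plane with unit normal n̂ = (p₁ × p₂)/|p₁ × p₂|.
Here n̂_z ≈ +0.348; the vertex latitude is φ_max = arccos|n̂_z| ≈ 69.6°.
Check via Clairaut: cos φ_max = |cos φ₁| · sin C = cos(34.3°)·sin(155.1°) ≈ 0.348, again giving ≈ 69.6°.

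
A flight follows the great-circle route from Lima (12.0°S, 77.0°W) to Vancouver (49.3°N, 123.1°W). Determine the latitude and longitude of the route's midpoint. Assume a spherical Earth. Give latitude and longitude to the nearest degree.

≈ (20°N, 95°W)

Convert each endpoint to a unit vector on the sphere (x = cos φ cos λ, y = cos φ sin λ, z = sin φ).
The central angle between the endpoints is δ = arccos(p₁·p₂) ≈ 1.282 rad (73.5°).
Interpolate at f = 1/2 with slerp weights a = sin((1−f)δ)/sin δ ≈ 0.624, b = sin(fδ)/sin δ ≈ 0.624.
p = a·p₁ + b·p₂ ≈ (-0.085, -0.935, 0.343); φ = arcsin(p_z) ≈ 20.08°, λ = atan2(p_y, p_x) ≈ -95.19°.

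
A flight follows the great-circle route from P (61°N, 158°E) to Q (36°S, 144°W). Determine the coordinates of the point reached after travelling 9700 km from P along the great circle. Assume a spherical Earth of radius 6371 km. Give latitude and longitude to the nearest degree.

≈ (17°S, 153°W)

From cos δ = sin φ₁ sin φ₂ + cos φ₁ cos φ₂ cos Δλ, the central angle is δ ≈ 1.882 rad (107.8°). The total great-circle distance is δ·R ≈ 1.882 × 6371 ≈ 11990 km, so the target fraction is f = 9700/11990 ≈ 0.809.
Interpolate at f ≈ 0.809 with slerp weights a = sin((1−f)δ)/sin δ ≈ 0.370, b = sin(fδ)/sin δ ≈ 1.049.
p = a·p₁ + b·p₂ ≈ (-0.853, -0.432, -0.293); φ = arcsin(p_z) ≈ -17.07°, λ = atan2(p_y, p_x) ≈ -153.15°.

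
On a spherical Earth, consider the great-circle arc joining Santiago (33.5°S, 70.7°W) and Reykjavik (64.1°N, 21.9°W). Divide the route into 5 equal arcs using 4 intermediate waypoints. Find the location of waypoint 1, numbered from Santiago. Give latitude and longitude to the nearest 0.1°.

≈ 13.6°S, 63.5°W

Convert each endpoint to a unit vector on the sphere (x = cos φ cos λ, y = cos φ sin λ, z = sin φ).
The central angle between the endpoints is δ = arccos(p₁·p₂) ≈ 1.830 rad (104.9°).
Interpolate at f = 1/5 with slerp weights a = sin((1−f)δ)/sin δ ≈ 1.029, b = sin(fδ)/sin δ ≈ 0.370.
p = a·p₁ + b·p₂ ≈ (0.434, -0.870, -0.235); φ = arcsin(p_z) ≈ -13.57°, λ = atan2(p_y, p_x) ≈ -63.51°.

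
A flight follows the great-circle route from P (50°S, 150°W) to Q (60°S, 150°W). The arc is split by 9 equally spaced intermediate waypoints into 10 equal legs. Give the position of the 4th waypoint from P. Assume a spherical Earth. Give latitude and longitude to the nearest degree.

From cos δ = sin φ₁ sin φ₂ + cos φ₁ cos φ₂ cos Δλ, the central angle is δ ≈ 0.175 rad (10.0°).
Interpolate at f = 4/10 with slerp weights a = sin((1−f)δ)/sin δ ≈ 0.602, b = sin(fδ)/sin δ ≈ 0.402.
p = a·p₁ + b·p₂ ≈ (-0.509, -0.294, -0.809); φ = arcsin(p_z) ≈ -54.00°, λ = atan2(p_y, p_x) ≈ -150.00°.

≈ (54°S, 150°W)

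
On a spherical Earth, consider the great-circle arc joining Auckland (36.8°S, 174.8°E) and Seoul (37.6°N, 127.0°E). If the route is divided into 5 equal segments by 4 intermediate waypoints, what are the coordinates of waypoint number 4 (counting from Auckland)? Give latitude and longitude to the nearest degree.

≈ (23°N, 138°E)

From cos δ = sin φ₁ sin φ₂ + cos φ₁ cos φ₂ cos Δλ, the central angle is δ ≈ 1.510 rad (86.5°).
Interpolate at f = 4/5 with slerp weights a = sin((1−f)δ)/sin δ ≈ 0.298, b = sin(fδ)/sin δ ≈ 0.937.
p = a·p₁ + b·p₂ ≈ (-0.684, 0.614, 0.393); φ = arcsin(p_z) ≈ 23.14°, λ = atan2(p_y, p_x) ≈ 138.08°.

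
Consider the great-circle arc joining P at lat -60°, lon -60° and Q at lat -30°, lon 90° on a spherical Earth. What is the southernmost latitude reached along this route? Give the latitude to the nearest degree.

≈ -77°

The great circle lies in the plane with unit normal n̂ = (p₁ × p₂)/|p₁ × p₂|.
Here n̂_z ≈ +0.217; the vertex latitude is φ_max = arccos|n̂_z| ≈ 77.5°.
Check via Clairaut: cos φ_max = |cos φ₁| · sin C = cos(60.0°)·sin(154.3°) ≈ 0.217, again giving ≈ 77.5°.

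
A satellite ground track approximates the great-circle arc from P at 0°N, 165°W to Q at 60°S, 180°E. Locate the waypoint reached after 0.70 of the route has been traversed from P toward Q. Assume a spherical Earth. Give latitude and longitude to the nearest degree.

From cos δ = sin φ₁ sin φ₂ + cos φ₁ cos φ₂ cos Δλ, the central angle is δ ≈ 1.067 rad (61.1°).
Interpolate at f = 0.70 with slerp weights a = sin((1−f)δ)/sin δ ≈ 0.359, b = sin(fδ)/sin δ ≈ 0.776.
p = a·p₁ + b·p₂ ≈ (-0.735, -0.093, -0.672); φ = arcsin(p_z) ≈ -42.21°, λ = atan2(p_y, p_x) ≈ -172.79°.

≈ 42°S, 173°W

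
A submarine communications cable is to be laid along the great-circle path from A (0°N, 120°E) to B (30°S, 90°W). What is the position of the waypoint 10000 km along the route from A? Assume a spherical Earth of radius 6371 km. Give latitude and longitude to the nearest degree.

Write both endpoints as unit vectors p₁, p₂ with components (cos φ cos λ, cos φ sin λ, sin φ).
The central angle between the endpoints is δ = arccos(p₁·p₂) ≈ 2.419 rad (138.6°). The total great-circle distance is δ·R ≈ 2.419 × 6371 ≈ 15411 km, so the target fraction is f = 10000/15411 ≈ 0.649.
Interpolate at f ≈ 0.649 with slerp weights a = sin((1−f)δ)/sin δ ≈ 1.135, b = sin(fδ)/sin δ ≈ 1.512.
p = a·p₁ + b·p₂ ≈ (-0.568, -0.326, -0.756); φ = arcsin(p_z) ≈ -49.11°, λ = atan2(p_y, p_x) ≈ -150.10°.

≈ (49°S, 150°W)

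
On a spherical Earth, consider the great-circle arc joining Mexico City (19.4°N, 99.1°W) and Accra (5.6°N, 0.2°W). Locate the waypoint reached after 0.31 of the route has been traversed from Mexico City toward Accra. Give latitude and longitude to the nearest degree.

≈ 21°N, 67°W

Convert each endpoint to a unit vector on the sphere (x = cos φ cos λ, y = cos φ sin λ, z = sin φ).
The central angle between the endpoints is δ = arccos(p₁·p₂) ≈ 1.684 rad (96.5°).
Interpolate at f = 0.31 with slerp weights a = sin((1−f)δ)/sin δ ≈ 0.923, b = sin(fδ)/sin δ ≈ 0.502.
p = a·p₁ + b·p₂ ≈ (0.362, -0.862, 0.356); φ = arcsin(p_z) ≈ 20.84°, λ = atan2(p_y, p_x) ≈ -67.23°.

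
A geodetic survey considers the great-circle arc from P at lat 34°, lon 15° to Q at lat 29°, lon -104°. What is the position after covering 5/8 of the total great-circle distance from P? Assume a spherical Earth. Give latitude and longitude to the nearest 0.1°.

≈ lat 48.0°, lon -64.9°

From cos δ = sin φ₁ sin φ₂ + cos φ₁ cos φ₂ cos Δλ, the central angle is δ ≈ 1.651 rad (94.6°).
Interpolate at f = 5/8 with slerp weights a = sin((1−f)δ)/sin δ ≈ 0.582, b = sin(fδ)/sin δ ≈ 0.861.
p = a·p₁ + b·p₂ ≈ (0.284, -0.606, 0.743); φ = arcsin(p_z) ≈ 48.00°, λ = atan2(p_y, p_x) ≈ -64.88°.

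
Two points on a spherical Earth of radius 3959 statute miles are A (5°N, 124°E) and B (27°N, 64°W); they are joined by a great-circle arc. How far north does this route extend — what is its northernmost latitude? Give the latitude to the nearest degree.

≈ 77°N

The great circle lies in the plane with unit normal n̂ = (p₁ × p₂)/|p₁ × p₂|.
Here n̂_z ≈ +0.227; the vertex latitude is φ_max = arccos|n̂_z| ≈ 76.9°.
Check via Clairaut: cos φ_max = |cos φ₁| · sin C = cos(5.0°)·sin(13.2°) ≈ 0.227, again giving ≈ 76.9°.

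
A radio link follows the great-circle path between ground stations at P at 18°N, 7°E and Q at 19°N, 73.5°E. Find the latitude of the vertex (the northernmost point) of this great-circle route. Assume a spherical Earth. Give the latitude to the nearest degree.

≈ 22°N

The great circle lies in the plane with unit normal n̂ = (p₁ × p₂)/|p₁ × p₂|.
Here n̂_z ≈ +0.928; the vertex latitude is φ_max = arccos|n̂_z| ≈ 21.8°.
Check via Clairaut: cos φ_max = |cos φ₁| · sin C = cos(18.0°)·sin(77.4°) ≈ 0.928, again giving ≈ 21.8°.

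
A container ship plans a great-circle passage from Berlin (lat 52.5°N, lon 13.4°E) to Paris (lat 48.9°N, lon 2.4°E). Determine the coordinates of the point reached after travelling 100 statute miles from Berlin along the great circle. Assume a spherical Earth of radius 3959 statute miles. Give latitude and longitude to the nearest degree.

Write both endpoints as unit vectors p₁, p₂ with components (cos φ cos λ, cos φ sin λ, sin φ).
The central angle between the endpoints is δ = arccos(p₁·p₂) ≈ 0.137 rad (7.8°). The total great-circle distance is δ·R ≈ 0.137 × 3959 ≈ 541 mi, so the target fraction is f = 100/541 ≈ 0.185.
Interpolate at f ≈ 0.185 with slerp weights a = sin((1−f)δ)/sin δ ≈ 0.816, b = sin(fδ)/sin δ ≈ 0.185.
p = a·p₁ + b·p₂ ≈ (0.605, 0.120, 0.787); φ = arcsin(p_z) ≈ 51.91°, λ = atan2(p_y, p_x) ≈ 11.24°.

≈ lat 52°N, lon 11°E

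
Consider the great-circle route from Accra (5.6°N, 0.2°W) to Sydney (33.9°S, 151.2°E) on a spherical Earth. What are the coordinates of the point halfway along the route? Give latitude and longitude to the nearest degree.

Write both endpoints as unit vectors p₁, p₂ with components (cos φ cos λ, cos φ sin λ, sin φ).
The central angle between the endpoints is δ = arccos(p₁·p₂) ≈ 2.465 rad (141.2°).
Interpolate at f = 1/2 with slerp weights a = sin((1−f)δ)/sin δ ≈ 1.506, b = sin(fδ)/sin δ ≈ 1.506.
p = a·p₁ + b·p₂ ≈ (0.404, 0.597, -0.693); φ = arcsin(p_z) ≈ -43.89°, λ = atan2(p_y, p_x) ≈ 55.95°.

≈ 44°S, 56°E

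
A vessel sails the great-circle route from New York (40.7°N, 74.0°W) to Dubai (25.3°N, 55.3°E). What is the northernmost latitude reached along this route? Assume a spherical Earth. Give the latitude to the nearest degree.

The great circle lies in the plane with unit normal n̂ = (p₁ × p₂)/|p₁ × p₂|.
Here n̂_z ≈ +0.537; the vertex latitude is φ_max = arccos|n̂_z| ≈ 57.5°.

≈ 58°N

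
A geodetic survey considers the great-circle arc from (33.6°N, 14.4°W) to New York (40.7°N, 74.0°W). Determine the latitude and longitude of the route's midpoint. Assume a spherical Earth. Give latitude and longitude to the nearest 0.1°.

≈ (41.1°N, 42.7°W)

From cos δ = sin φ₁ sin φ₂ + cos φ₁ cos φ₂ cos Δλ, the central angle is δ ≈ 0.822 rad (47.1°).
Interpolate at f = 1/2 with slerp weights a = sin((1−f)δ)/sin δ ≈ 0.545, b = sin(fδ)/sin δ ≈ 0.545.
p = a·p₁ + b·p₂ ≈ (0.554, -0.511, 0.658); φ = arcsin(p_z) ≈ 41.11°, λ = atan2(p_y, p_x) ≈ -42.66°.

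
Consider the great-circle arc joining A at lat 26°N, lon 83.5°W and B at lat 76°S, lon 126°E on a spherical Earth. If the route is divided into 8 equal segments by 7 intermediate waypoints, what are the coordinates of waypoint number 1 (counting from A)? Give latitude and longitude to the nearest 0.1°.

From cos δ = sin φ₁ sin φ₂ + cos φ₁ cos φ₂ cos Δλ, the central angle is δ ≈ 2.233 rad (127.9°).
Interpolate at f = 1/8 with slerp weights a = sin((1−f)δ)/sin δ ≈ 1.176, b = sin(fδ)/sin δ ≈ 0.349.
p = a·p₁ + b·p₂ ≈ (0.070, -0.982, 0.177); φ = arcsin(p_z) ≈ 10.17°, λ = atan2(p_y, p_x) ≈ -85.92°.

≈ lat 10.2°N, lon 85.9°W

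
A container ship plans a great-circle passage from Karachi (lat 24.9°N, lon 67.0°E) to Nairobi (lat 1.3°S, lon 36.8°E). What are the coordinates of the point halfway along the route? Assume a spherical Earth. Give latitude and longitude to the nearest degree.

≈ lat 12°N, lon 51°E

Write both endpoints as unit vectors p₁, p₂ with components (cos φ cos λ, cos φ sin λ, sin φ).
The central angle between the endpoints is δ = arccos(p₁·p₂) ≈ 0.685 rad (39.3°).
Interpolate at f = 1/2 with slerp weights a = sin((1−f)δ)/sin δ ≈ 0.531, b = sin(fδ)/sin δ ≈ 0.531.
p = a·p₁ + b·p₂ ≈ (0.613, 0.761, 0.211); φ = arcsin(p_z) ≈ 12.21°, λ = atan2(p_y, p_x) ≈ 51.15°.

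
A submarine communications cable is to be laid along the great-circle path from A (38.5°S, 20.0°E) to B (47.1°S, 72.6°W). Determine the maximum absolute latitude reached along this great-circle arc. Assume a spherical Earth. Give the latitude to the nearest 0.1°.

The great circle lies in the plane with unit normal n̂ = (p₁ × p₂)/|p₁ × p₂|.
Here n̂_z ≈ -0.590; the vertex latitude is φ_max = arccos|n̂_z| ≈ 53.8°.
Check via Clairaut: cos φ_max = |cos φ₁| · sin C = cos(38.5°)·sin(131.1°) ≈ 0.590, again giving ≈ 53.8°.

≈ 53.8°S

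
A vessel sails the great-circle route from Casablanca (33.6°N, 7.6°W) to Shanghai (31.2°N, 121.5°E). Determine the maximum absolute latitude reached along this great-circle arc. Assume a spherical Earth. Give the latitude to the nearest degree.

The great circle lies in the plane with unit normal n̂ = (p₁ × p₂)/|p₁ × p₂|.
Here n̂_z ≈ +0.560; the vertex latitude is φ_max = arccos|n̂_z| ≈ 55.9°.
Check via Clairaut: cos φ_max = |cos φ₁| · sin C = cos(33.6°)·sin(42.3°) ≈ 0.560, again giving ≈ 55.9°.

≈ 56°N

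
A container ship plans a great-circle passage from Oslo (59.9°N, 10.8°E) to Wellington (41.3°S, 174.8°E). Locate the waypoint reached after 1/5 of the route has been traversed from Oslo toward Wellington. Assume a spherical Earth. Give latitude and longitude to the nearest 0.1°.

≈ 72.0°N, 90.7°E

Convert each endpoint to a unit vector on the sphere (x = cos φ cos λ, y = cos φ sin λ, z = sin φ).
The central angle between the endpoints is δ = arccos(p₁·p₂) ≈ 2.774 rad (158.9°).
Interpolate at f = 1/5 with slerp weights a = sin((1−f)δ)/sin δ ≈ 2.218, b = sin(fδ)/sin δ ≈ 1.466.
p = a·p₁ + b·p₂ ≈ (-0.004, 0.308, 0.951); φ = arcsin(p_z) ≈ 72.05°, λ = atan2(p_y, p_x) ≈ 90.75°.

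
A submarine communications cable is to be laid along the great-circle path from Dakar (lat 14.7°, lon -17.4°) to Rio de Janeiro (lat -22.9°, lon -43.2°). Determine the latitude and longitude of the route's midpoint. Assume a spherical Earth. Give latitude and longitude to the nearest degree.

Write both endpoints as unit vectors p₁, p₂ with components (cos φ cos λ, cos φ sin λ, sin φ).
The central angle between the endpoints is δ = arccos(p₁·p₂) ≈ 0.791 rad (45.3°).
Interpolate at f = 1/2 with slerp weights a = sin((1−f)δ)/sin δ ≈ 0.542, b = sin(fδ)/sin δ ≈ 0.542.
p = a·p₁ + b·p₂ ≈ (0.864, -0.498, -0.073); φ = arcsin(p_z) ≈ -4.21°, λ = atan2(p_y, p_x) ≈ -29.98°.

≈ lat -4°, lon -30°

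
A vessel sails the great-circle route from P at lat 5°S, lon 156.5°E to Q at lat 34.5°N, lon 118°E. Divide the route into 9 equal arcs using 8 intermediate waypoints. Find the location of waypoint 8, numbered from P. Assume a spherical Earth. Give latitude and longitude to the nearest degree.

From cos δ = sin φ₁ sin φ₂ + cos φ₁ cos φ₂ cos Δλ, the central angle is δ ≈ 0.936 rad (53.6°).
Interpolate at f = 8/9 with slerp weights a = sin((1−f)δ)/sin δ ≈ 0.129, b = sin(fδ)/sin δ ≈ 0.918.
p = a·p₁ + b·p₂ ≈ (-0.473, 0.719, 0.509); φ = arcsin(p_z) ≈ 30.58°, λ = atan2(p_y, p_x) ≈ 123.33°.

≈ lat 31°N, lon 123°E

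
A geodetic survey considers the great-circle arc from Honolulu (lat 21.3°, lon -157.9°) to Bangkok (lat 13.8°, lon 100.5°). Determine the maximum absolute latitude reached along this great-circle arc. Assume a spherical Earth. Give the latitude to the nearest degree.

The great circle lies in the plane with unit normal n̂ = (p₁ × p₂)/|p₁ × p₂|.
Here n̂_z ≈ -0.890; the vertex latitude is φ_max = arccos|n̂_z| ≈ 27.1°.
Check via Clairaut: cos φ_max = |cos φ₁| · sin C = cos(21.3°)·sin(72.9°) ≈ 0.890, again giving ≈ 27.1°.

≈ 27°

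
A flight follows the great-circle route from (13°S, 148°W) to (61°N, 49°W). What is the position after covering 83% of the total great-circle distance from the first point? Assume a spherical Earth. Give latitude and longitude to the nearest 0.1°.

From cos δ = sin φ₁ sin φ₂ + cos φ₁ cos φ₂ cos Δλ, the central angle is δ ≈ 1.845 rad (105.7°).
Interpolate at f = 0.83 with slerp weights a = sin((1−f)δ)/sin δ ≈ 0.320, b = sin(fδ)/sin δ ≈ 1.038.
p = a·p₁ + b·p₂ ≈ (0.065, -0.545, 0.836); φ = arcsin(p_z) ≈ 56.69°, λ = atan2(p_y, p_x) ≈ -83.17°.

≈ (56.7°N, 83.2°W)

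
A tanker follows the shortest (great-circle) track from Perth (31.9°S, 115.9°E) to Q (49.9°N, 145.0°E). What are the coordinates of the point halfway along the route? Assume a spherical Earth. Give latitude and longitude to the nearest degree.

Write both endpoints as unit vectors p₁, p₂ with components (cos φ cos λ, cos φ sin λ, sin φ).
The central angle between the endpoints is δ = arccos(p₁·p₂) ≈ 1.497 rad (85.8°).
Interpolate at f = 1/2 with slerp weights a = sin((1−f)δ)/sin δ ≈ 0.682, b = sin(fδ)/sin δ ≈ 0.682.
p = a·p₁ + b·p₂ ≈ (-0.613, 0.773, 0.161); φ = arcsin(p_z) ≈ 9.29°, λ = atan2(p_y, p_x) ≈ 128.41°.

≈ (9°N, 128°E)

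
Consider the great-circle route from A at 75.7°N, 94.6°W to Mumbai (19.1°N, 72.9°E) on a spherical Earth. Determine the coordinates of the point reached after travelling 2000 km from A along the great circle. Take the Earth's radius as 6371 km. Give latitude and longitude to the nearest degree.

Write both endpoints as unit vectors p₁, p₂ with components (cos φ cos λ, cos φ sin λ, sin φ).
The central angle between the endpoints is δ = arccos(p₁·p₂) ≈ 1.481 rad (84.9°). The total great-circle distance is δ·R ≈ 1.481 × 6371 ≈ 9438 km, so the target fraction is f = 2000/9438 ≈ 0.212.
Interpolate at f ≈ 0.212 with slerp weights a = sin((1−f)δ)/sin δ ≈ 0.923, b = sin(fδ)/sin δ ≈ 0.310.
p = a·p₁ + b·p₂ ≈ (0.068, 0.053, 0.996); φ = arcsin(p_z) ≈ 85.07°, λ = atan2(p_y, p_x) ≈ 37.81°.

≈ 85°N, 38°E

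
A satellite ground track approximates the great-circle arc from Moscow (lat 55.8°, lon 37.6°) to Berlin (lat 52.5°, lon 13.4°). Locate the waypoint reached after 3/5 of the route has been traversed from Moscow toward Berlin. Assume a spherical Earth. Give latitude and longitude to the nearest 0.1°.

Write both endpoints as unit vectors p₁, p₂ with components (cos φ cos λ, cos φ sin λ, sin φ).
The central angle between the endpoints is δ = arccos(p₁·p₂) ≈ 0.253 rad (14.5°).
Interpolate at f = 3/5 with slerp weights a = sin((1−f)δ)/sin δ ≈ 0.404, b = sin(fδ)/sin δ ≈ 0.604.
p = a·p₁ + b·p₂ ≈ (0.537, 0.224, 0.813); φ = arcsin(p_z) ≈ 54.40°, λ = atan2(p_y, p_x) ≈ 22.59°.

≈ lat 54.4°, lon 22.6°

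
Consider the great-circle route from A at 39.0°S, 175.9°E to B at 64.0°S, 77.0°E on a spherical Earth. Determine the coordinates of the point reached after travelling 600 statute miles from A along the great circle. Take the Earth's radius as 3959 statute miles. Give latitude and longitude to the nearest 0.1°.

≈ 46.3°S, 169.6°E

From cos δ = sin φ₁ sin φ₂ + cos φ₁ cos φ₂ cos Δλ, the central angle is δ ≈ 1.032 rad (59.1°). The total great-circle distance is δ·R ≈ 1.032 × 3959 ≈ 4087 mi, so the target fraction is f = 600/4087 ≈ 0.147.
Interpolate at f ≈ 0.147 with slerp weights a = sin((1−f)δ)/sin δ ≈ 0.898, b = sin(fδ)/sin δ ≈ 0.176.
p = a·p₁ + b·p₂ ≈ (-0.679, 0.125, -0.723); φ = arcsin(p_z) ≈ -46.34°, λ = atan2(p_y, p_x) ≈ 169.57°.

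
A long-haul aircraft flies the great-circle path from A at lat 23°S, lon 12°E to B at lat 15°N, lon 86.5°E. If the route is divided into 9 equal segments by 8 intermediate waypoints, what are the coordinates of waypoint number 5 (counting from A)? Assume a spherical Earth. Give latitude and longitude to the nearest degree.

≈ lat 3°S, lon 54°E

Write both endpoints as unit vectors p₁, p₂ with components (cos φ cos λ, cos φ sin λ, sin φ).
The central angle between the endpoints is δ = arccos(p₁·p₂) ≈ 1.434 rad (82.2°).
Interpolate at f = 5/9 with slerp weights a = sin((1−f)δ)/sin δ ≈ 0.601, b = sin(fδ)/sin δ ≈ 0.722.
p = a·p₁ + b·p₂ ≈ (0.583, 0.811, -0.048); φ = arcsin(p_z) ≈ -2.74°, λ = atan2(p_y, p_x) ≈ 54.27°.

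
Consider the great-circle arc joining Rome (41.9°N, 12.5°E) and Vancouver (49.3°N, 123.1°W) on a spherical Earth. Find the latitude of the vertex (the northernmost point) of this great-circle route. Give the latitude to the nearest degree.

≈ 70°N

The great circle lies in the plane with unit normal n̂ = (p₁ × p₂)/|p₁ × p₂|.
Here n̂_z ≈ -0.344; the vertex latitude is φ_max = arccos|n̂_z| ≈ 69.9°.
Check via Clairaut: cos φ_max = |cos φ₁| · sin C = cos(41.9°)·sin(27.5°) ≈ 0.344, again giving ≈ 69.9°.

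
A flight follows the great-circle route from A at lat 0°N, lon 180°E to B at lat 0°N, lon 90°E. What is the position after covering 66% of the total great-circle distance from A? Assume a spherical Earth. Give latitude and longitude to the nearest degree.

Write both endpoints as unit vectors p₁, p₂ with components (cos φ cos λ, cos φ sin λ, sin φ).
The central angle between the endpoints is δ = arccos(p₁·p₂) ≈ 1.571 rad (90.0°).
Interpolate at f = 0.66 with slerp weights a = sin((1−f)δ)/sin δ ≈ 0.509, b = sin(fδ)/sin δ ≈ 0.861.
p = a·p₁ + b·p₂ ≈ (-0.509, 0.861, 0.000); φ = arcsin(p_z) ≈ 0.00°, λ = atan2(p_y, p_x) ≈ 120.60°.

≈ lat 0°N, lon 121°E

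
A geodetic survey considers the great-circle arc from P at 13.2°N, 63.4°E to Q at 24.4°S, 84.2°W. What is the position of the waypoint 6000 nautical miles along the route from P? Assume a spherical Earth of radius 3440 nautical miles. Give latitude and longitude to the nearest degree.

≈ 26°S, 31°W

Write both endpoints as unit vectors p₁, p₂ with components (cos φ cos λ, cos φ sin λ, sin φ).
The central angle between the endpoints is δ = arccos(p₁·p₂) ≈ 2.574 rad (147.5°). The total great-circle distance is δ·R ≈ 2.574 × 3440 ≈ 8853 nmi, so the target fraction is f = 6000/8853 ≈ 0.678.
Interpolate at f ≈ 0.678 with slerp weights a = sin((1−f)δ)/sin δ ≈ 1.371, b = sin(fδ)/sin δ ≈ 1.831.
p = a·p₁ + b·p₂ ≈ (0.766, -0.465, -0.443); φ = arcsin(p_z) ≈ -26.32°, λ = atan2(p_y, p_x) ≈ -31.29°.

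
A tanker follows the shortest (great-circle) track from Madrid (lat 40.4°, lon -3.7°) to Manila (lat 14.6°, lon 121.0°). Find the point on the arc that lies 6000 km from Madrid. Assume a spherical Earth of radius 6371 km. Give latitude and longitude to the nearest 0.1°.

≈ lat 47.0°, lon 73.6°

The haversine formula gives a central angle δ ≈ 1.830 rad (104.8°) between the endpoints. The total great-circle distance is δ·R ≈ 1.830 × 6371 ≈ 11658 km, so the target fraction is f = 6000/11658 ≈ 0.515.
Interpolate at f ≈ 0.515 with slerp weights a = sin((1−f)δ)/sin δ ≈ 0.803, b = sin(fδ)/sin δ ≈ 0.837.
p = a·p₁ + b·p₂ ≈ (0.193, 0.654, 0.731); φ = arcsin(p_z) ≈ 46.98°, λ = atan2(p_y, p_x) ≈ 73.57°.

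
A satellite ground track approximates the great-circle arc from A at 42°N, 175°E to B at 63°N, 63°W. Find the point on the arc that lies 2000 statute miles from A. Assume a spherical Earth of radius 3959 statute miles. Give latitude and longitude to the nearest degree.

≈ 66°N, 155°W

The haversine formula gives a central angle δ ≈ 1.140 rad (65.3°) between the endpoints. The total great-circle distance is δ·R ≈ 1.140 × 3959 ≈ 4514 mi, so the target fraction is f = 2000/4514 ≈ 0.443.
Interpolate at f ≈ 0.443 with slerp weights a = sin((1−f)δ)/sin δ ≈ 0.653, b = sin(fδ)/sin δ ≈ 0.533.
p = a·p₁ + b·p₂ ≈ (-0.373, -0.173, 0.911); φ = arcsin(p_z) ≈ 65.69°, λ = atan2(p_y, p_x) ≈ -155.13°.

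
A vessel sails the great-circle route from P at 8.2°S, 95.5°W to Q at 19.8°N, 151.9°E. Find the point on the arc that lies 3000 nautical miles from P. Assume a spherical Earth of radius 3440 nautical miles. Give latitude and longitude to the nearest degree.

≈ 8°N, 143°W

Write both endpoints as unit vectors p₁, p₂ with components (cos φ cos λ, cos φ sin λ, sin φ).
The central angle between the endpoints is δ = arccos(p₁·p₂) ≈ 1.989 rad (114.0°). The total great-circle distance is δ·R ≈ 1.989 × 3440 ≈ 6842 nmi, so the target fraction is f = 3000/6842 ≈ 0.438.
Interpolate at f ≈ 0.438 with slerp weights a = sin((1−f)δ)/sin δ ≈ 0.984, b = sin(fδ)/sin δ ≈ 0.838.
p = a·p₁ + b·p₂ ≈ (-0.789, -0.598, 0.144); φ = arcsin(p_z) ≈ 8.25°, λ = atan2(p_y, p_x) ≈ -142.85°.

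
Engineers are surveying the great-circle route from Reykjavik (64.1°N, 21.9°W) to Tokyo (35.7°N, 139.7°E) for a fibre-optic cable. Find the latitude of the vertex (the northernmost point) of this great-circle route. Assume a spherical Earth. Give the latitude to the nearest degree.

≈ 83°N

The great circle lies in the plane with unit normal n̂ = (p₁ × p₂)/|p₁ × p₂|.
Here n̂_z ≈ +0.114; the vertex latitude is φ_max = arccos|n̂_z| ≈ 83.5°.
Check via Clairaut: cos φ_max = |cos φ₁| · sin C = cos(64.1°)·sin(15.1°) ≈ 0.114, again giving ≈ 83.5°.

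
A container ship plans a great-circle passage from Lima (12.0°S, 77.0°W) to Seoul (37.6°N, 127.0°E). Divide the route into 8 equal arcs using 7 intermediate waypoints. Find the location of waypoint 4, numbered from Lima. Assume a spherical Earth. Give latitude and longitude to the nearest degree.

≈ 44°N, 129°W

The haversine formula gives a central angle δ ≈ 2.559 rad (146.6°) between the endpoints.
Interpolate at f = 4/8 with slerp weights a = sin((1−f)δ)/sin δ ≈ 1.740, b = sin(fδ)/sin δ ≈ 1.740.
p = a·p₁ + b·p₂ ≈ (-0.447, -0.557, 0.700); φ = arcsin(p_z) ≈ 44.41°, λ = atan2(p_y, p_x) ≈ -128.72°.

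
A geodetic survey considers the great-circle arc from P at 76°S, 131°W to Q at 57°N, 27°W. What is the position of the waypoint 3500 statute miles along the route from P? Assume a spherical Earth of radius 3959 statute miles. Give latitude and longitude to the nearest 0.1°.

Convert each endpoint to a unit vector on the sphere (x = cos φ cos λ, y = cos φ sin λ, z = sin φ).
The central angle between the endpoints is δ = arccos(p₁·p₂) ≈ 2.579 rad (147.7°). The total great-circle distance is δ·R ≈ 2.579 × 3959 ≈ 10208 mi, so the target fraction is f = 3500/10208 ≈ 0.343.
Interpolate at f ≈ 0.343 with slerp weights a = sin((1−f)δ)/sin δ ≈ 1.859, b = sin(fδ)/sin δ ≈ 1.449.
p = a·p₁ + b·p₂ ≈ (0.408, -0.698, -0.589); φ = arcsin(p_z) ≈ -36.08°, λ = atan2(p_y, p_x) ≈ -59.68°.

≈ 36.1°S, 59.7°W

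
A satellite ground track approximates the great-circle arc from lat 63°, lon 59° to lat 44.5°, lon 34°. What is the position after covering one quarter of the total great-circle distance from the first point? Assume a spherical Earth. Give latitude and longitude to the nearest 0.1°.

≈ lat 58.9°, lon 50.4°

Write both endpoints as unit vectors p₁, p₂ with components (cos φ cos λ, cos φ sin λ, sin φ).
The central angle between the endpoints is δ = arccos(p₁·p₂) ≈ 0.408 rad (23.4°).
Interpolate at f = 1/4 with slerp weights a = sin((1−f)δ)/sin δ ≈ 0.759, b = sin(fδ)/sin δ ≈ 0.257.
p = a·p₁ + b·p₂ ≈ (0.329, 0.398, 0.856); φ = arcsin(p_z) ≈ 58.91°, λ = atan2(p_y, p_x) ≈ 50.38°.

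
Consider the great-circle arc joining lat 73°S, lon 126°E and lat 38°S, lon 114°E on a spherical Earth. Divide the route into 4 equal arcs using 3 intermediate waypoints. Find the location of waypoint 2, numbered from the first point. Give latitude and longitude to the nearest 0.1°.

Write both endpoints as unit vectors p₁, p₂ with components (cos φ cos λ, cos φ sin λ, sin φ).
The central angle between the endpoints is δ = arccos(p₁·p₂) ≈ 0.620 rad (35.5°).
Interpolate at f = 2/4 with slerp weights a = sin((1−f)δ)/sin δ ≈ 0.525, b = sin(fδ)/sin δ ≈ 0.525.
p = a·p₁ + b·p₂ ≈ (-0.258, 0.502, -0.825); φ = arcsin(p_z) ≈ -55.62°, λ = atan2(p_y, p_x) ≈ 117.24°.

≈ lat 55.6°S, lon 117.2°E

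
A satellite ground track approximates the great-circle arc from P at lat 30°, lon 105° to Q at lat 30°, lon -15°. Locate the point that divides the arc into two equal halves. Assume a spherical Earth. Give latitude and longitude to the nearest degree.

≈ lat 49°, lon 45°

The haversine formula gives a central angle δ ≈ 1.696 rad (97.2°) between the endpoints.
Interpolate at f = 1/2 with slerp weights a = sin((1−f)δ)/sin δ ≈ 0.756, b = sin(fδ)/sin δ ≈ 0.756.
p = a·p₁ + b·p₂ ≈ (0.463, 0.463, 0.756); φ = arcsin(p_z) ≈ 49.11°, λ = atan2(p_y, p_x) ≈ 45.00°.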